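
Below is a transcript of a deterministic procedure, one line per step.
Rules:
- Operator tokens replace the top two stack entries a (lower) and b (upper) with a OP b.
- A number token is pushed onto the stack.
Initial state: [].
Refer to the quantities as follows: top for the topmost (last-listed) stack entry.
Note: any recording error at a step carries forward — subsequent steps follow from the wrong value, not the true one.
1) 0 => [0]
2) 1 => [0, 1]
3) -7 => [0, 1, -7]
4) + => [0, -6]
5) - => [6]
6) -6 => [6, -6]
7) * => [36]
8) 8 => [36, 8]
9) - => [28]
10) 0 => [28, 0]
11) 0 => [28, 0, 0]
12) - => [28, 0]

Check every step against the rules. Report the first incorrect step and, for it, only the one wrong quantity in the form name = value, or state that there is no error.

step 7, top = -36

step 1: push 0: top = 0 -> matches
step 2: push 1: top = 1 -> checks out
step 3: push -7: top = -7 -> exactly as logged
step 4: 1 + -7 = -6 -> matches
step 5: 0 - -6 = 6 -> agrees with the transcript
step 6: push -6: top = -6 -> confirmed correct
step 7: 6 * -6 = -36 -> this is not what the transcript shows
The audit stops at step 7: the recorded entry is wrong and should be top = -36.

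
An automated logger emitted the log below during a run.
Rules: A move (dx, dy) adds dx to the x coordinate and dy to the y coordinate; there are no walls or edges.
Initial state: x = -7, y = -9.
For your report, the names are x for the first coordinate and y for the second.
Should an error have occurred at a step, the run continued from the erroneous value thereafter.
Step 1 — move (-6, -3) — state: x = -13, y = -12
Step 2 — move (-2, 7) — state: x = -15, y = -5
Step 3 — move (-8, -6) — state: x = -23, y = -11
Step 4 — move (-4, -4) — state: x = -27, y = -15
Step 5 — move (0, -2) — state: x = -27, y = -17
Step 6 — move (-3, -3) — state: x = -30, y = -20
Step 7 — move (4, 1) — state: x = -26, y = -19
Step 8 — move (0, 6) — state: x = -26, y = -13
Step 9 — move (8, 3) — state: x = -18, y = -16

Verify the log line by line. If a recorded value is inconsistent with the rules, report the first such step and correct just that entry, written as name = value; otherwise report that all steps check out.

Recomputing the run from the initial state:
step 1: x = -13, y = -12
step 2: x = -15, y = -5
step 3: x = -23, y = -11
step 4: x = -27, y = -15
step 5: x = -27, y = -17
step 6: x = -30, y = -20
step 7: x = -26, y = -19
step 8: x = -26, y = -13
step 9: x = -18, y = -10
The first disagreement with the log is at step 9, where the value should be y = -10.

step 9, y = -10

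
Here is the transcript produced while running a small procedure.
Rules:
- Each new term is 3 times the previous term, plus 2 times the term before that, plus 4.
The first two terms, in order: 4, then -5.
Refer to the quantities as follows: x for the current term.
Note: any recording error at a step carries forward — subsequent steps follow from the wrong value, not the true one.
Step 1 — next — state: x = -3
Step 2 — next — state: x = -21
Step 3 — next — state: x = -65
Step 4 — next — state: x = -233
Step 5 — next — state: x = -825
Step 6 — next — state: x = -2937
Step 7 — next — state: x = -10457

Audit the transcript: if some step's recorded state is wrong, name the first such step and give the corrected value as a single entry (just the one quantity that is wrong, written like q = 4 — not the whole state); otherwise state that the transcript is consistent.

Recomputing the run from the initial state:
step 1: x = -3
step 2: x = -15
step 3: x = -47
step 4: x = -167
step 5: x = -591
step 6: x = -2103
step 7: x = -7487
The first disagreement with the transcript is at step 2, where the value should be x = -15.

step 2, x = -15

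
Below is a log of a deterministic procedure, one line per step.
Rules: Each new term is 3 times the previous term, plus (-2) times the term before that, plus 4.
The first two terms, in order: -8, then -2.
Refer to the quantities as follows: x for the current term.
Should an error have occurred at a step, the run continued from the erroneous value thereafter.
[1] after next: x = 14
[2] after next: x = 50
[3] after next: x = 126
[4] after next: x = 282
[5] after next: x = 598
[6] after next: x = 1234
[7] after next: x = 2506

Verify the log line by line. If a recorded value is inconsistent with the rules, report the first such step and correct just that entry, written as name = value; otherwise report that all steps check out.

step 1: x = 3*(-2) + (-2)*(-8) + (4) = 14 -> no discrepancy
step 2: x = 3*(14) + (-2)*(-2) + (4) = 50 -> confirmed correct
step 3: x = 3*(50) + (-2)*(14) + (4) = 126 -> verified
step 4: x = 3*(126) + (-2)*(50) + (4) = 282 -> exactly as logged
step 5: x = 3*(282) + (-2)*(126) + (4) = 598 -> verified
step 6: x = 3*(598) + (-2)*(282) + (4) = 1234 -> verified
step 7: x = 3*(1234) + (-2)*(598) + (4) = 2510 -> not what was recorded
First incorrect step: 7; the correct value is x = 2510.

step 7, x = 2510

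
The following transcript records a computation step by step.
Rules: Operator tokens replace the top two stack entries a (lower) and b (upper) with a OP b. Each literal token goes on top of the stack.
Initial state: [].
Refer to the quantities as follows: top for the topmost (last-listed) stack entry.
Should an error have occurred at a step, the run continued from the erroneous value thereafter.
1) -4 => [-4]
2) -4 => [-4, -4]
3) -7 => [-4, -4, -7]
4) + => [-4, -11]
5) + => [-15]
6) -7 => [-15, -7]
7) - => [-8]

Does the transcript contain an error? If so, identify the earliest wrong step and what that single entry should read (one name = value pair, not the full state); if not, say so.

1. push -4: top = -4 (consistent with the transcript)
2. push -4: top = -4 (matches)
3. push -7: top = -7 (exactly as logged)
4. -4 + -7 = -11 (exactly as logged)
5. -4 + -11 = -15 (checks out)
6. push -7: top = -7 (in agreement)
7. -15 - -7 = -8 (matches)
The whole run recomputes cleanly — no discrepancies.

no error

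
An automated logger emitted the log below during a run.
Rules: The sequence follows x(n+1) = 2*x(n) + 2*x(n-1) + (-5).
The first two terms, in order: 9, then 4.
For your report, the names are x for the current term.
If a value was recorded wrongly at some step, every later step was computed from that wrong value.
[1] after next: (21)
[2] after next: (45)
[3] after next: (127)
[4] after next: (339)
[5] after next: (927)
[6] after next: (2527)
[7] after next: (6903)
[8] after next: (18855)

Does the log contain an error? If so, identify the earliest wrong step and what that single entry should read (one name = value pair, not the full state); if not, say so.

no error

Step 1: x = 2*(4) + (2)*(9) + (-5) = 21 — confirmed correct.
Step 2: x = 2*(21) + (2)*(4) + (-5) = 45 — in agreement.
Step 3: x = 2*(45) + (2)*(21) + (-5) = 127 — matches.
Step 4: x = 2*(127) + (2)*(45) + (-5) = 339 — matches.
Step 5: x = 2*(339) + (2)*(127) + (-5) = 927 — in agreement.
Step 6: x = 2*(927) + (2)*(339) + (-5) = 2527 — verified.
Step 7: x = 2*(2527) + (2)*(927) + (-5) = 6903 — matches.
Step 8: x = 2*(6903) + (2)*(2527) + (-5) = 18855 — matches.
Nothing is out of place; the run is error-free.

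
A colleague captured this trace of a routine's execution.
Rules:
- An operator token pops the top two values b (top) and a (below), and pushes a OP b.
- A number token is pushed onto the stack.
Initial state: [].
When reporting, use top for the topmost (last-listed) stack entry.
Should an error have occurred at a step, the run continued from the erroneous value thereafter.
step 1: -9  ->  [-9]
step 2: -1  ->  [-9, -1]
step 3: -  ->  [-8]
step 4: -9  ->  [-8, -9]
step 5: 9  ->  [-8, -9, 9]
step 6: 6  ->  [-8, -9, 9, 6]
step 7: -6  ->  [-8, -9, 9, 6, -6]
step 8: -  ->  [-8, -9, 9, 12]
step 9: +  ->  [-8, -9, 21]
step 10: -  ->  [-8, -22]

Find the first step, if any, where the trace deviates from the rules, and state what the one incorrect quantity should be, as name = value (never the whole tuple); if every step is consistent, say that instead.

step 1: push -9: top = -9 -> confirmed correct
step 2: push -1: top = -1 -> agrees with the trace
step 3: -9 - -1 = -8 -> exactly as logged
step 4: push -9: top = -9 -> agrees with the trace
step 5: push 9: top = 9 -> exactly as logged
step 6: push 6: top = 6 -> no discrepancy
step 7: push -6: top = -6 -> consistent with the trace
step 8: 6 - -6 = 12 -> no discrepancy
step 9: 9 + 12 = 21 -> no discrepancy
step 10: -9 - 21 = -30 -> the entry is off here
Conclusion: step 10 carries the first error; the entry should be top = -30.

step 10, top = -30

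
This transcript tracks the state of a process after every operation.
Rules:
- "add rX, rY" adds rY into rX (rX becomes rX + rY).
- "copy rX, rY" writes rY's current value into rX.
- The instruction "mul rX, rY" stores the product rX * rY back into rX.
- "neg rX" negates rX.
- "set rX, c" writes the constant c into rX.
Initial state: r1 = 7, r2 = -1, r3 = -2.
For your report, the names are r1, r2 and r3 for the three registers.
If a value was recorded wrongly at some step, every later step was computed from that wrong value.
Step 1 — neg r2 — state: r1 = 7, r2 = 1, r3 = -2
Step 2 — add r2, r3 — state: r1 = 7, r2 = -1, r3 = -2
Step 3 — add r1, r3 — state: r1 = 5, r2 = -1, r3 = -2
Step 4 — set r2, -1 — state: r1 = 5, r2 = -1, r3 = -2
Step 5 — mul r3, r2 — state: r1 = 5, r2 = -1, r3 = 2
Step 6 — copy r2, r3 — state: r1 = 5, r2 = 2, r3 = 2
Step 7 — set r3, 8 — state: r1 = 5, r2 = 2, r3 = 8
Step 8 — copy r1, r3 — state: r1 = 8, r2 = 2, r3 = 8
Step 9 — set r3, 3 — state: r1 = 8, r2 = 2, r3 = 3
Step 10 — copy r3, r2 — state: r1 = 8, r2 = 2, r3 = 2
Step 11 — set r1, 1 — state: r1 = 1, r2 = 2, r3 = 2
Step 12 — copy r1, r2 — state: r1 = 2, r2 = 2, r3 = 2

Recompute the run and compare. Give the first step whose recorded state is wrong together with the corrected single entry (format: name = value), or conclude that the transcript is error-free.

no error

Recomputing the run from the initial state:
step 1: r1 = 7, r2 = 1, r3 = -2
step 2: r1 = 7, r2 = -1, r3 = -2
step 3: r1 = 5, r2 = -1, r3 = -2
step 4: r1 = 5, r2 = -1, r3 = -2
step 5: r1 = 5, r2 = -1, r3 = 2
step 6: r1 = 5, r2 = 2, r3 = 2
step 7: r1 = 5, r2 = 2, r3 = 8
step 8: r1 = 8, r2 = 2, r3 = 8
step 9: r1 = 8, r2 = 2, r3 = 3
step 10: r1 = 8, r2 = 2, r3 = 2
step 11: r1 = 1, r2 = 2, r3 = 2
step 12: r1 = 2, r2 = 2, r3 = 2
This matches the transcript at every step.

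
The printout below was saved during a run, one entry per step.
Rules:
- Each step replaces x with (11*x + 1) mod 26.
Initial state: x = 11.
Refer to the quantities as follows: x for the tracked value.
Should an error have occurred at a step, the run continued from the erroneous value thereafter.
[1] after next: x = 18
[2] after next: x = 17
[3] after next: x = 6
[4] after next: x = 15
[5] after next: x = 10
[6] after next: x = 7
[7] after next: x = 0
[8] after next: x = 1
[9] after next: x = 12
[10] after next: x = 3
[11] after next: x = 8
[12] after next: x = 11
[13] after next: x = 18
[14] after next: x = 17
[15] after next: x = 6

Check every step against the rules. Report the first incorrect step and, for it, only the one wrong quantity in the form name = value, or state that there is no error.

1. x = (11*11 + 1) mod 26 = 18 (checks out)
2. x = (11*18 + 1) mod 26 = 17 (confirmed correct)
3. x = (11*17 + 1) mod 26 = 6 (same as recorded)
4. x = (11*6 + 1) mod 26 = 15 (verified)
5. x = (11*15 + 1) mod 26 = 10 (verified)
6. x = (11*10 + 1) mod 26 = 7 (checks out)
7. x = (11*7 + 1) mod 26 = 0 (in agreement)
8. x = (11*0 + 1) mod 26 = 1 (verified)
9. x = (11*1 + 1) mod 26 = 12 (exactly as logged)
10. x = (11*12 + 1) mod 26 = 3 (confirmed correct)
11. x = (11*3 + 1) mod 26 = 8 (checks out)
12. x = (11*8 + 1) mod 26 = 11 (in agreement)
13. x = (11*11 + 1) mod 26 = 18 (exactly as logged)
14. x = (11*18 + 1) mod 26 = 17 (consistent with the printout)
15. x = (11*17 + 1) mod 26 = 6 (checks out)
The whole run recomputes cleanly — no discrepancies.

no error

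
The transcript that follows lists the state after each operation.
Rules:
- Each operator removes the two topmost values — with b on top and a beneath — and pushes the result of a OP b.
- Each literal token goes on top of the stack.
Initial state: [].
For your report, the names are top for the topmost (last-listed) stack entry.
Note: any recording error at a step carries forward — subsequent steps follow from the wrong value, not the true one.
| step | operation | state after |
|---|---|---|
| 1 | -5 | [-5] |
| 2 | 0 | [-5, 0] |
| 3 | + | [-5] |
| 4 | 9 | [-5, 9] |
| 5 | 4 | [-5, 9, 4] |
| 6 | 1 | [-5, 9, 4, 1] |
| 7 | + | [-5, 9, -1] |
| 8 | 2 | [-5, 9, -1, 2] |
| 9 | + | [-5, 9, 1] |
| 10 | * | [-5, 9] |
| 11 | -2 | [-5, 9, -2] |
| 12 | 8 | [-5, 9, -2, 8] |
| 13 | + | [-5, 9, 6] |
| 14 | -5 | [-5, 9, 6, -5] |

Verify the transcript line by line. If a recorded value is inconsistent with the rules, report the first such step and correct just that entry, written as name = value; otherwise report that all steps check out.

1. push -5: top = -5 (consistent with the transcript)
2. push 0: top = 0 (in agreement)
3. -5 + 0 = -5 (exactly as logged)
4. push 9: top = 9 (matches)
5. push 4: top = 4 (confirmed correct)
6. push 1: top = 1 (in agreement)
7. 4 + 1 = 5 (first mismatch against the transcript)
Conclusion: step 7 carries the first error; the entry should be top = 5.

step 7, top = 5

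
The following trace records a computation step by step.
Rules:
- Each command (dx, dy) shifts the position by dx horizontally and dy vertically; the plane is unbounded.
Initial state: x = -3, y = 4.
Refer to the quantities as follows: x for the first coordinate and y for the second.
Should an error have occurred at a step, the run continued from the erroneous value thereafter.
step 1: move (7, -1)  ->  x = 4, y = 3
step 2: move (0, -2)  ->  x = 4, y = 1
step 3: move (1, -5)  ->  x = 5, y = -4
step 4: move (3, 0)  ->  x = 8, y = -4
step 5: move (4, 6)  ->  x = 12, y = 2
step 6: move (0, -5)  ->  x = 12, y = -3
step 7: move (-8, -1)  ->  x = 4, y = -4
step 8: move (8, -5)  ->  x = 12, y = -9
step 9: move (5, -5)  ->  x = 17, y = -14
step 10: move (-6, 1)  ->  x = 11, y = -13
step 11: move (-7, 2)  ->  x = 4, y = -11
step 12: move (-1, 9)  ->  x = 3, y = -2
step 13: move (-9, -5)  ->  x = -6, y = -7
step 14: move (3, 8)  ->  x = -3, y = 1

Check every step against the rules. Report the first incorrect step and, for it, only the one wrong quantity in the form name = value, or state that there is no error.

1. x = -3 + (7) = 4, y = 4 + (-1) = 3 (confirmed correct)
2. x = 4 + (0) = 4, y = 3 + (-2) = 1 (no discrepancy)
3. x = 4 + (1) = 5, y = 1 + (-5) = -4 (in agreement)
4. x = 5 + (3) = 8, y = -4 + (0) = -4 (verified)
5. x = 8 + (4) = 12, y = -4 + (6) = 2 (exactly as logged)
6. x = 12 + (0) = 12, y = 2 + (-5) = -3 (checks out)
7. x = 12 + (-8) = 4, y = -3 + (-1) = -4 (matches)
8. x = 4 + (8) = 12, y = -4 + (-5) = -9 (exactly as logged)
9. x = 12 + (5) = 17, y = -9 + (-5) = -14 (same as recorded)
10. x = 17 + (-6) = 11, y = -14 + (1) = -13 (consistent with the trace)
11. x = 11 + (-7) = 4, y = -13 + (2) = -11 (consistent with the trace)
12. x = 4 + (-1) = 3, y = -11 + (9) = -2 (same as recorded)
13. x = 3 + (-9) = -6, y = -2 + (-5) = -7 (exactly as logged)
14. x = -6 + (3) = -3, y = -7 + (8) = 1 (confirmed correct)
Nothing is out of place; the run is error-free.

no error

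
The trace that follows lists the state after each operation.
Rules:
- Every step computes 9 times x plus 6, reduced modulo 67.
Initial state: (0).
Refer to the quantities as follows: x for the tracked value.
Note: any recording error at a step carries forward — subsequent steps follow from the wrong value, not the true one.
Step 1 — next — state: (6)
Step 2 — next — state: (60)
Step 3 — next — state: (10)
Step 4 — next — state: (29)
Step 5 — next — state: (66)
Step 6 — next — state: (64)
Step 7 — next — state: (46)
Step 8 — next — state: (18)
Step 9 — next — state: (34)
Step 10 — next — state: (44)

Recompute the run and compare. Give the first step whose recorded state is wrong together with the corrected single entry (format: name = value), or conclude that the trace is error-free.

1. x = (9*0 + 6) mod 67 = 6 (same as recorded)
2. x = (9*6 + 6) mod 67 = 60 (confirmed correct)
3. x = (9*60 + 6) mod 67 = 10 (consistent with the trace)
4. x = (9*10 + 6) mod 67 = 29 (matches)
5. x = (9*29 + 6) mod 67 = 66 (same as recorded)
6. x = (9*66 + 6) mod 67 = 64 (consistent with the trace)
7. x = (9*64 + 6) mod 67 = 46 (same as recorded)
8. x = (9*46 + 6) mod 67 = 18 (consistent with the trace)
9. x = (9*18 + 6) mod 67 = 34 (consistent with the trace)
10. x = (9*34 + 6) mod 67 = 44 (in agreement)
All steps check out; nothing to correct.

no error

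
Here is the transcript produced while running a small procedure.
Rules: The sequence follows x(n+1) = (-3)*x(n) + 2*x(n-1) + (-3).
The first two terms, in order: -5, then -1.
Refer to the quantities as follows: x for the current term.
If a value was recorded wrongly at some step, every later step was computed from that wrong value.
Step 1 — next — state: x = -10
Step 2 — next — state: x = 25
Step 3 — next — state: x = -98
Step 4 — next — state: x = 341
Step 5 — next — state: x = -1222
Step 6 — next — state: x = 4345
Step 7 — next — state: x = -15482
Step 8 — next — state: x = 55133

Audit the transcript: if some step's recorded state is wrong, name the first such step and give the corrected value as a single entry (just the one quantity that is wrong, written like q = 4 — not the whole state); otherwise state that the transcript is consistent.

1. x = -3*(-1) + (2)*(-5) + (-3) = -10 (checks out)
2. x = -3*(-10) + (2)*(-1) + (-3) = 25 (in agreement)
3. x = -3*(25) + (2)*(-10) + (-3) = -98 (checks out)
4. x = -3*(-98) + (2)*(25) + (-3) = 341 (confirmed correct)
5. x = -3*(341) + (2)*(-98) + (-3) = -1222 (confirmed correct)
6. x = -3*(-1222) + (2)*(341) + (-3) = 4345 (checks out)
7. x = -3*(4345) + (2)*(-1222) + (-3) = -15482 (in agreement)
8. x = -3*(-15482) + (2)*(4345) + (-3) = 55133 (agrees with the transcript)
Nothing is out of place; the run is error-free.

no error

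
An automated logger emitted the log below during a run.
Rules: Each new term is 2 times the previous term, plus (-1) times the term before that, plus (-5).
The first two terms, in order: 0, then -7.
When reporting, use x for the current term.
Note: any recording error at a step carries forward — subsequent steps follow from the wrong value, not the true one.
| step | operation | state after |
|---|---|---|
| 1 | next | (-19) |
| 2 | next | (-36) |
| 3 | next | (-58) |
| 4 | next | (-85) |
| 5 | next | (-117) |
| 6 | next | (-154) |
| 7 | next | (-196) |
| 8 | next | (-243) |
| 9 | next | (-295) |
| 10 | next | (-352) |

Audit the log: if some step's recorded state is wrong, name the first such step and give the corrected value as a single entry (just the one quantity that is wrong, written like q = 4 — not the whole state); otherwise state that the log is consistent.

Recomputing the run from the initial state:
step 1: x = -19
step 2: x = -36
step 3: x = -58
step 4: x = -85
step 5: x = -117
step 6: x = -154
step 7: x = -196
step 8: x = -243
step 9: x = -295
step 10: x = -352
This matches the log at every step.

no error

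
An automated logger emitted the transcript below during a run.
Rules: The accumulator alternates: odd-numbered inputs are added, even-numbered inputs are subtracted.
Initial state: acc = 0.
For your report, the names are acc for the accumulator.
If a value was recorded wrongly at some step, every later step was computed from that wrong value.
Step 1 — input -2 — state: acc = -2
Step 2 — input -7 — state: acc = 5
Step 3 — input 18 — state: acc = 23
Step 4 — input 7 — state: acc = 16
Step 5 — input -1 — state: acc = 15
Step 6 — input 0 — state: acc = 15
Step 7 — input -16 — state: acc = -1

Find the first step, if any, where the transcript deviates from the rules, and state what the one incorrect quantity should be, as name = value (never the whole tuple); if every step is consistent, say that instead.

Recomputing the run from the initial state:
step 1: acc = -2
step 2: acc = 5
step 3: acc = 23
step 4: acc = 16
step 5: acc = 15
step 6: acc = 15
step 7: acc = -1
This matches the transcript at every step.

no error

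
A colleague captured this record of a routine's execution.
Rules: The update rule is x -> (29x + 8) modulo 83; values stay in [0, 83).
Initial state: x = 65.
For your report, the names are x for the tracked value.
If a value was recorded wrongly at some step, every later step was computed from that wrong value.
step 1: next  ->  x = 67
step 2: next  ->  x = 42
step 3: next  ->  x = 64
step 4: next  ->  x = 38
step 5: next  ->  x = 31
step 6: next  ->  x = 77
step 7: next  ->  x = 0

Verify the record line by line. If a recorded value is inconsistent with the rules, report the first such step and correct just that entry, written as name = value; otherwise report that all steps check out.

Recomputing the run from the initial state:
step 1: x = 67
step 2: x = 42
step 3: x = 64
step 4: x = 38
step 5: x = 31
step 6: x = 77
step 7: x = 0
This matches the record at every step.

no error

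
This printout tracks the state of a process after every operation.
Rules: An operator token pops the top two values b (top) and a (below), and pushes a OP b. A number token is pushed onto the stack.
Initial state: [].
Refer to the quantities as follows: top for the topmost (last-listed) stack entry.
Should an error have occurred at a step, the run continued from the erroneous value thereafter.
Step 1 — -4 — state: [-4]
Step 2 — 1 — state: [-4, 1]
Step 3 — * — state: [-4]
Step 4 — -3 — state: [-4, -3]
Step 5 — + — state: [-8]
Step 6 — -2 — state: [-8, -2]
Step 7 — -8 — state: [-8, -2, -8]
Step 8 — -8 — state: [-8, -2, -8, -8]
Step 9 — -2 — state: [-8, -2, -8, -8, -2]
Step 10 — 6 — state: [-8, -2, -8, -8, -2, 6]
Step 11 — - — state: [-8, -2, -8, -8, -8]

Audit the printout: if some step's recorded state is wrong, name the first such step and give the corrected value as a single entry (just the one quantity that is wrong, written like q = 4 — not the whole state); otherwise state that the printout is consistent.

Recomputing the run from the initial state:
step 1: [-4]
step 2: [-4, 1]
step 3: [-4]
step 4: [-4, -3]
step 5: [-7]
step 6: [-7, -2]
step 7: [-7, -2, -8]
step 8: [-7, -2, -8, -8]
step 9: [-7, -2, -8, -8, -2]
step 10: [-7, -2, -8, -8, -2, 6]
step 11: [-7, -2, -8, -8, -8]
The first disagreement with the printout is at step 5, where the value should be top = -7.

step 5, top = -7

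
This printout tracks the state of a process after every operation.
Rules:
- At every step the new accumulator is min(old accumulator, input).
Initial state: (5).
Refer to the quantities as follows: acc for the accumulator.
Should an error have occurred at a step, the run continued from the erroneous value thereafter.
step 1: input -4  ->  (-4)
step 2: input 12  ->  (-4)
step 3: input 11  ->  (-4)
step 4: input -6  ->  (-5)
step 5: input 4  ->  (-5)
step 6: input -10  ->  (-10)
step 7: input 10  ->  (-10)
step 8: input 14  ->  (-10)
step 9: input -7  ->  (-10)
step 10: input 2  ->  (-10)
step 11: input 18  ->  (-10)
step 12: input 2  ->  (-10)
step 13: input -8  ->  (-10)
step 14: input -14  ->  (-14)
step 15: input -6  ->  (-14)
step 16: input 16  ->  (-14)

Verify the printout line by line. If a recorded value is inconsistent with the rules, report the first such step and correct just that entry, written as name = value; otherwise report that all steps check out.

Recomputing the run from the initial state:
step 1: acc = -4
step 2: acc = -4
step 3: acc = -4
step 4: acc = -6
step 5: acc = -6
step 6: acc = -10
step 7: acc = -10
step 8: acc = -10
step 9: acc = -10
step 10: acc = -10
step 11: acc = -10
step 12: acc = -10
step 13: acc = -10
step 14: acc = -14
step 15: acc = -14
step 16: acc = -14
The first disagreement with the printout is at step 4, where the value should be acc = -6.

step 4, acc = -6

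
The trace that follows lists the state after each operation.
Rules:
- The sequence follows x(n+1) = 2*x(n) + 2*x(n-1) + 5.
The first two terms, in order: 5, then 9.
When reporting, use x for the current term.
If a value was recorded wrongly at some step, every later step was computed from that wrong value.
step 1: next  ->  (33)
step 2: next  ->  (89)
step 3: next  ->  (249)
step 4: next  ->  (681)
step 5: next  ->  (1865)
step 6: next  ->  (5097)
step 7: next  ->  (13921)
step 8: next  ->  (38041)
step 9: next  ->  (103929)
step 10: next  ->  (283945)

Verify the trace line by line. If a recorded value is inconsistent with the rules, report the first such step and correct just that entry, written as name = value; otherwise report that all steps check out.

step 7, x = 13929

Recomputing the run from the initial state:
step 1: x = 33
step 2: x = 89
step 3: x = 249
step 4: x = 681
step 5: x = 1865
step 6: x = 5097
step 7: x = 13929
step 8: x = 38057
step 9: x = 103977
step 10: x = 284073
The first disagreement with the trace is at step 7, where the value should be x = 13929.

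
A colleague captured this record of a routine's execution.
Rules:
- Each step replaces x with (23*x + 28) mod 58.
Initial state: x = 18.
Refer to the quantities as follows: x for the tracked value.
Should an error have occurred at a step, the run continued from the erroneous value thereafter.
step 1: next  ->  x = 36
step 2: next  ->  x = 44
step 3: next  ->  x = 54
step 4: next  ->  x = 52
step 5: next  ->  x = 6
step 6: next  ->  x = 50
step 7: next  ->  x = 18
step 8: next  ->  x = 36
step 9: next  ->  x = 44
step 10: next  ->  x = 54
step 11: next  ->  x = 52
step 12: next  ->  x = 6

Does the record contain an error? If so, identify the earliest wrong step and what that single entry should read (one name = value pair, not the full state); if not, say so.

Recomputing the run from the initial state:
step 1: x = 36
step 2: x = 44
step 3: x = 54
step 4: x = 52
step 5: x = 6
step 6: x = 50
step 7: x = 18
step 8: x = 36
step 9: x = 44
step 10: x = 54
step 11: x = 52
step 12: x = 6
This matches the record at every step.

no error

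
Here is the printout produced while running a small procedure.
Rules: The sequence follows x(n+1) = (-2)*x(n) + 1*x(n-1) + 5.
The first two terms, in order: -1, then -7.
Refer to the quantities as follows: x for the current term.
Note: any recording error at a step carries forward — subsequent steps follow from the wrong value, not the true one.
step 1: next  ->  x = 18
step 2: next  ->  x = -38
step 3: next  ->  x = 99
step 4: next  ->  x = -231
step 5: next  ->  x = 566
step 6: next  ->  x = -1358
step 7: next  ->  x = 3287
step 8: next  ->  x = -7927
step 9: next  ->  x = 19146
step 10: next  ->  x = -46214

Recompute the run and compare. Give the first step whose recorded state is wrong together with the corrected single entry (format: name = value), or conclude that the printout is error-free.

no error

Recomputing the run from the initial state:
step 1: x = 18
step 2: x = -38
step 3: x = 99
step 4: x = -231
step 5: x = 566
step 6: x = -1358
step 7: x = 3287
step 8: x = -7927
step 9: x = 19146
step 10: x = -46214
This matches the printout at every step.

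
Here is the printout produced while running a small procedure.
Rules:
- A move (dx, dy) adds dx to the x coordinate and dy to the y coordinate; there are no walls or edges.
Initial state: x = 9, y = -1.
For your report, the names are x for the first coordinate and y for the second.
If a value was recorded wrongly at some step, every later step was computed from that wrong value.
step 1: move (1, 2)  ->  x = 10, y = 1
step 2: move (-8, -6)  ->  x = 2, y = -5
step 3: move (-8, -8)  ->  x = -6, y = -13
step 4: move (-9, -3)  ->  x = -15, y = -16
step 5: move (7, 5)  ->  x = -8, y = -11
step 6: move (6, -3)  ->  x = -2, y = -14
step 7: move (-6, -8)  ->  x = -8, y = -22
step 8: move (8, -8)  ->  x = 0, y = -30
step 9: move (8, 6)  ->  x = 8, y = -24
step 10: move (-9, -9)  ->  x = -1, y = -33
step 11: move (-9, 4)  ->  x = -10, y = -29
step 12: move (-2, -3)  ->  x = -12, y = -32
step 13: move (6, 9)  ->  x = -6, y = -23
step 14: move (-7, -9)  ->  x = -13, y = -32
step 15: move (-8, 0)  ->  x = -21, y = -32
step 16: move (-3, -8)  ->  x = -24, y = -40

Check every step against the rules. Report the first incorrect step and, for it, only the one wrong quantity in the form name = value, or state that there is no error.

no error

Step 1: x = 9 + (1) = 10, y = -1 + (2) = 1 — no discrepancy.
Step 2: x = 10 + (-8) = 2, y = 1 + (-6) = -5 — agrees with the printout.
Step 3: x = 2 + (-8) = -6, y = -5 + (-8) = -13 — exactly as logged.
Step 4: x = -6 + (-9) = -15, y = -13 + (-3) = -16 — matches.
Step 5: x = -15 + (7) = -8, y = -16 + (5) = -11 — in agreement.
Step 6: x = -8 + (6) = -2, y = -11 + (-3) = -14 — consistent with the printout.
Step 7: x = -2 + (-6) = -8, y = -14 + (-8) = -22 — no discrepancy.
Step 8: x = -8 + (8) = 0, y = -22 + (-8) = -30 — consistent with the printout.
Step 9: x = 0 + (8) = 8, y = -30 + (6) = -24 — verified.
Step 10: x = 8 + (-9) = -1, y = -24 + (-9) = -33 — no discrepancy.
Step 11: x = -1 + (-9) = -10, y = -33 + (4) = -29 — verified.
Step 12: x = -10 + (-2) = -12, y = -29 + (-3) = -32 — consistent with the printout.
Step 13: x = -12 + (6) = -6, y = -32 + (9) = -23 — verified.
Step 14: x = -6 + (-7) = -13, y = -23 + (-9) = -32 — matches.
Step 15: x = -13 + (-8) = -21, y = -32 + (0) = -32 — checks out.
Step 16: x = -21 + (-3) = -24, y = -32 + (-8) = -40 — matches.
Nothing is out of place; the run is error-free.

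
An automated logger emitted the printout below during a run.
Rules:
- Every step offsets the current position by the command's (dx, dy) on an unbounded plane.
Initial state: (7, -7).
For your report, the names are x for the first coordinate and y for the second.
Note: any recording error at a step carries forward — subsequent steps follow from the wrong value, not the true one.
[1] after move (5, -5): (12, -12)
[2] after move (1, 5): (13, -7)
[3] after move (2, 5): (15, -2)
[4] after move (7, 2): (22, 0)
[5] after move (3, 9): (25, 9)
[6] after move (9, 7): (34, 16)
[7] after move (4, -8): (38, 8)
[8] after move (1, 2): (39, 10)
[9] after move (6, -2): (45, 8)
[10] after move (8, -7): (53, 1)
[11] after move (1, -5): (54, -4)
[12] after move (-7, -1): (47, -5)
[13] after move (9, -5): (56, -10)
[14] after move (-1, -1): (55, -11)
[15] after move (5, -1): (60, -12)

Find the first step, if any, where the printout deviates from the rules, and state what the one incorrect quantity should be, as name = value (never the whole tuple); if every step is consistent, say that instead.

Recomputing the run from the initial state:
step 1: x = 12, y = -12
step 2: x = 13, y = -7
step 3: x = 15, y = -2
step 4: x = 22, y = 0
step 5: x = 25, y = 9
step 6: x = 34, y = 16
step 7: x = 38, y = 8
step 8: x = 39, y = 10
step 9: x = 45, y = 8
step 10: x = 53, y = 1
step 11: x = 54, y = -4
step 12: x = 47, y = -5
step 13: x = 56, y = -10
step 14: x = 55, y = -11
step 15: x = 60, y = -12
This matches the printout at every step.

no error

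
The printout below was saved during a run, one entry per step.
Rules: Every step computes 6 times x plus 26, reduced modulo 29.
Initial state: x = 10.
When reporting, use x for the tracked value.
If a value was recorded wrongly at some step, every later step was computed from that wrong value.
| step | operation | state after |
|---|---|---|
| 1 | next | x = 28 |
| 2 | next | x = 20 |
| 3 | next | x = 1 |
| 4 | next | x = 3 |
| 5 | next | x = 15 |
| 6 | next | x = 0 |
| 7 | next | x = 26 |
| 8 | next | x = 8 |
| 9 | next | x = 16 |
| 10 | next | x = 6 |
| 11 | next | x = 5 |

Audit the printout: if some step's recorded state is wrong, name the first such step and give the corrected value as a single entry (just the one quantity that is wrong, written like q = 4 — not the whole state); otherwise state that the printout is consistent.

step 11, x = 4

Recomputing the run from the initial state:
step 1: x = 28
step 2: x = 20
step 3: x = 1
step 4: x = 3
step 5: x = 15
step 6: x = 0
step 7: x = 26
step 8: x = 8
step 9: x = 16
step 10: x = 6
step 11: x = 4
The first disagreement with the printout is at step 11, where the value should be x = 4.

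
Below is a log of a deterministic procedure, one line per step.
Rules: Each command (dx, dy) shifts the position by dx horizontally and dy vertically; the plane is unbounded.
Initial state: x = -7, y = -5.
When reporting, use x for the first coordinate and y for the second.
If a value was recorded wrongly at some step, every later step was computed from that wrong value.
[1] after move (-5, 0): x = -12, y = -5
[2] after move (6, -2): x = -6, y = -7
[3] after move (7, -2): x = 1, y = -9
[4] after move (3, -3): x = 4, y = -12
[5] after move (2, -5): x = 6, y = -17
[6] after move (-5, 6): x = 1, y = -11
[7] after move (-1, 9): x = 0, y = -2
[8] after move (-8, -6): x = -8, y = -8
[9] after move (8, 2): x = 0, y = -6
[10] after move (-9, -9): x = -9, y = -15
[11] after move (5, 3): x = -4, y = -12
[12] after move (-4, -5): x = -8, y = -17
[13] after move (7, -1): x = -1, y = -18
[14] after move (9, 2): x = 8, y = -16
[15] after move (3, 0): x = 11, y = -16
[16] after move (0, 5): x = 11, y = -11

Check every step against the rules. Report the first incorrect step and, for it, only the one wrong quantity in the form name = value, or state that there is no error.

Recomputing the run from the initial state:
step 1: x = -12, y = -5
step 2: x = -6, y = -7
step 3: x = 1, y = -9
step 4: x = 4, y = -12
step 5: x = 6, y = -17
step 6: x = 1, y = -11
step 7: x = 0, y = -2
step 8: x = -8, y = -8
step 9: x = 0, y = -6
step 10: x = -9, y = -15
step 11: x = -4, y = -12
step 12: x = -8, y = -17
step 13: x = -1, y = -18
step 14: x = 8, y = -16
step 15: x = 11, y = -16
step 16: x = 11, y = -11
This matches the log at every step.

no error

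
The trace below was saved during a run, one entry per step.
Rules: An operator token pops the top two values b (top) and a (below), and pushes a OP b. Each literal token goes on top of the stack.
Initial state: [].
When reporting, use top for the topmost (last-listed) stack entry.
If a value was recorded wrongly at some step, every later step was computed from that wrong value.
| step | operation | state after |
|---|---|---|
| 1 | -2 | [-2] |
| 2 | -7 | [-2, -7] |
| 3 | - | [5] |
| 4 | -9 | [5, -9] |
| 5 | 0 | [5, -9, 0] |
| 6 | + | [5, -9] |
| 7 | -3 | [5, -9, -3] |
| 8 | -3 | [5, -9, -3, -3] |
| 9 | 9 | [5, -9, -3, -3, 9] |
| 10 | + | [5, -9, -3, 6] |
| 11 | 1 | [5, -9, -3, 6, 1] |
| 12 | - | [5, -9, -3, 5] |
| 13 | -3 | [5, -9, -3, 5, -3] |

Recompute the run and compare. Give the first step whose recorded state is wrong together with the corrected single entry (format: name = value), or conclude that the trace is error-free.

Recomputing the run from the initial state:
step 1: [-2]
step 2: [-2, -7]
step 3: [5]
step 4: [5, -9]
step 5: [5, -9, 0]
step 6: [5, -9]
step 7: [5, -9, -3]
step 8: [5, -9, -3, -3]
step 9: [5, -9, -3, -3, 9]
step 10: [5, -9, -3, 6]
step 11: [5, -9, -3, 6, 1]
step 12: [5, -9, -3, 5]
step 13: [5, -9, -3, 5, -3]
This matches the trace at every step.

no error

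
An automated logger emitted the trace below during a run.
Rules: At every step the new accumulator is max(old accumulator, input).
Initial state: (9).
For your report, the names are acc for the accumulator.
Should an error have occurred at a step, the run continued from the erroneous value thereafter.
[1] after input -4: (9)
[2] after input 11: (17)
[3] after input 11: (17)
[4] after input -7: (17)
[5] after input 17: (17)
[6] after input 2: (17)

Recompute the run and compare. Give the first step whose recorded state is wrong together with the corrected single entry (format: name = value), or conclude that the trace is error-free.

step 2, acc = 11

1. acc = max(9, -4) = 9 (no discrepancy)
2. acc = max(9, 11) = 11 (not what was recorded)
So the first discrepancy is step 2, where the right value is acc = 11.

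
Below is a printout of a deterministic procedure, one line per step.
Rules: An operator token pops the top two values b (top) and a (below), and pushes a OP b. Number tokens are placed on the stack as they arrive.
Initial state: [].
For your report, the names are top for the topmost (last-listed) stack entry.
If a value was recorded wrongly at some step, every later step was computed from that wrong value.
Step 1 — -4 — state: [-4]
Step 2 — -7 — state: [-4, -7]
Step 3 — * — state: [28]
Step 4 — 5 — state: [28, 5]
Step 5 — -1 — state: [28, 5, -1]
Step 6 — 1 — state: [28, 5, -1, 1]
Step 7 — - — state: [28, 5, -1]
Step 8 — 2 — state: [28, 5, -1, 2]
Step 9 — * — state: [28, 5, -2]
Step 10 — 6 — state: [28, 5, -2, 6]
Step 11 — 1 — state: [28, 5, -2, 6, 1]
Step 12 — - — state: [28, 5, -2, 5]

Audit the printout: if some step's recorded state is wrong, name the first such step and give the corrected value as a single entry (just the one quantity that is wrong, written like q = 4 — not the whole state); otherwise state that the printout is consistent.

step 7, top = -2

1. push -4: top = -4 (checks out)
2. push -7: top = -7 (in agreement)
3. -4 * -7 = 28 (exactly as logged)
4. push 5: top = 5 (verified)
5. push -1: top = -1 (in agreement)
6. push 1: top = 1 (matches)
7. -1 - 1 = -2 (a discrepancy with the printout)
The audit stops at step 7: the recorded entry is wrong and should be top = -2.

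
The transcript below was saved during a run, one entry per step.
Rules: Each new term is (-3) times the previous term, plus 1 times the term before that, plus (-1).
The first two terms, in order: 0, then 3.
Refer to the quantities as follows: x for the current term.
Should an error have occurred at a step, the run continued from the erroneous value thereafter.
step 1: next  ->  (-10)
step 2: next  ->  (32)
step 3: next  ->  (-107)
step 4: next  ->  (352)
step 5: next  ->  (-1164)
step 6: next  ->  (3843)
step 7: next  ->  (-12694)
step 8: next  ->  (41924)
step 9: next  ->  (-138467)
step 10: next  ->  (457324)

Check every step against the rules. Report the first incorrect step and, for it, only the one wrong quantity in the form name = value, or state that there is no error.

Step 1: x = -3*(3) + (1)*(0) + (-1) = -10 — checks out.
Step 2: x = -3*(-10) + (1)*(3) + (-1) = 32 — confirmed correct.
Step 3: x = -3*(32) + (1)*(-10) + (-1) = -107 — checks out.
Step 4: x = -3*(-107) + (1)*(32) + (-1) = 352 — confirmed correct.
Step 5: x = -3*(352) + (1)*(-107) + (-1) = -1164 — same as recorded.
Step 6: x = -3*(-1164) + (1)*(352) + (-1) = 3843 — matches.
Step 7: x = -3*(3843) + (1)*(-1164) + (-1) = -12694 — in agreement.
Step 8: x = -3*(-12694) + (1)*(3843) + (-1) = 41924 — confirmed correct.
Step 9: x = -3*(41924) + (1)*(-12694) + (-1) = -138467 — in agreement.
Step 10: x = -3*(-138467) + (1)*(41924) + (-1) = 457324 — consistent with the transcript.
Each recorded entry agrees with the recomputation.

no error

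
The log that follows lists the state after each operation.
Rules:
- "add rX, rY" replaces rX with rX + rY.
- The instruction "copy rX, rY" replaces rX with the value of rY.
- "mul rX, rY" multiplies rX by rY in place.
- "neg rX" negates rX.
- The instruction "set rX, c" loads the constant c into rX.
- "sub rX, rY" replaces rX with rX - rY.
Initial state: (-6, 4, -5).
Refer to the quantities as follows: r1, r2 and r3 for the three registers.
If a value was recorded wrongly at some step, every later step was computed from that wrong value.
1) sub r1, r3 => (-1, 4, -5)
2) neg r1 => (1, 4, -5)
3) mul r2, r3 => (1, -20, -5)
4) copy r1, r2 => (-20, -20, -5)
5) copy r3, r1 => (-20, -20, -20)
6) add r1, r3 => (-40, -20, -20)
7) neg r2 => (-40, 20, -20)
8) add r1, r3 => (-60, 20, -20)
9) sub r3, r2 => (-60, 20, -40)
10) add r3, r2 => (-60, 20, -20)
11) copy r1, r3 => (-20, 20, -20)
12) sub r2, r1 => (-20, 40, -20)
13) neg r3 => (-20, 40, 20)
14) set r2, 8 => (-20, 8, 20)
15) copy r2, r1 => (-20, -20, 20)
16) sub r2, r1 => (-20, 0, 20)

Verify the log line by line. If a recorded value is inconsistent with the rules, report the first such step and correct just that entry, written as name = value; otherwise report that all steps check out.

step 1: r1 = -6 - -5 = -1 -> same as recorded
step 2: r1 = -(-1) = 1 -> same as recorded
step 3: r2 = 4 * -5 = -20 -> exactly as logged
step 4: r1 = -20 -> checks out
step 5: r3 = -20 -> verified
step 6: r1 = -20 + -20 = -40 -> same as recorded
step 7: r2 = -(-20) = 20 -> exactly as logged
step 8: r1 = -40 + -20 = -60 -> same as recorded
step 9: r3 = -20 - 20 = -40 -> same as recorded
step 10: r3 = -40 + 20 = -20 -> checks out
step 11: r1 = -20 -> verified
step 12: r2 = 20 - -20 = 40 -> exactly as logged
step 13: r3 = -(-20) = 20 -> confirmed correct
step 14: r2 = 8 -> matches
step 15: r2 = -20 -> agrees with the log
step 16: r2 = -20 - -20 = 0 -> consistent with the log
All entries verified; no error found.

no error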